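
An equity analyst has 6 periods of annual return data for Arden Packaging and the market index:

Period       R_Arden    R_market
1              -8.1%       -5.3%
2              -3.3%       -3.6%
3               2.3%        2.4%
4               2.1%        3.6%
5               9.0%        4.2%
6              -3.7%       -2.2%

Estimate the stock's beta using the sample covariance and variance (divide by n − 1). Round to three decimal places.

Mean R_i = (-8.1 − 3.3 + 2.3 + 2.1 + 9.0 − 3.7) / 6 = -0.2833%
Mean R_m = (-5.3 − 3.6 + 2.4 + 3.6 + 4.2 − 2.2) / 6 = -0.1500%
Σ(R_i − R̄_i)(R_m − R̄_m) = 113.5750  ⇒  Cov = 113.5750 / 5 = 22.7150
Σ(R_m − R̄_m)² = 82.1150  ⇒  Var(R_m) = 82.1150 / 5 = 16.4230
β = Cov / Var(R_m) = 22.7150 / 16.4230 = 1.3831

1.383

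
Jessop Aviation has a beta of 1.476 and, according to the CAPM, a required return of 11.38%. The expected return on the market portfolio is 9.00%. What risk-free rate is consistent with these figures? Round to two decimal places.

E(R) = R_f + β(E(R_m) − R_f) = R_f(1 − β) + β·E(R_m)
11.38% = R_f × (1 − 1.476) + 1.476 × 9.00%
11.38% = R_f × -0.476 + 13.28400%
R_f = (11.38% − 13.28400%) / -0.476 = 4.00%

4.00%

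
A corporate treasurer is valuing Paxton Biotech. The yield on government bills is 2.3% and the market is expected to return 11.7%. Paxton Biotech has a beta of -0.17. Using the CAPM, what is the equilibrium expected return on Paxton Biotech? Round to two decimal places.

0.70%

Market risk premium = E(R_m) − R_f = 11.7% − 2.3% = 9.40%
E(R) = R_f + β × MRP = 2.3% + -0.17 × 9.4% = 0.70%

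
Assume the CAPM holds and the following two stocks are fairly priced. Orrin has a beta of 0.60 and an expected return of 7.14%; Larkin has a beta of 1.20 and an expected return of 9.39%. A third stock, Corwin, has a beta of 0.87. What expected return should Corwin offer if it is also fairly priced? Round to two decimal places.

8.15%

MRP (SML slope) = (9.39% − 7.14%) / (1.20 − 0.60) = 2.25% / 0.60 = 3.7500%
R_f (intercept) = 7.14% − 0.60 × 3.7500% = 4.8900%
E(R_Corwin) = R_f + β × MRP = 4.8900% + 0.87 × 3.7500% = 8.15%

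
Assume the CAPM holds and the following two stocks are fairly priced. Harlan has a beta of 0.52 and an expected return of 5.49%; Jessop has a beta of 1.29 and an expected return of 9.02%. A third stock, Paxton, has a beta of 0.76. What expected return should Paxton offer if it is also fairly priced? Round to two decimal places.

MRP (SML slope) = (9.02% − 5.49%) / (1.29 − 0.52) = 3.53% / 0.77 = 4.5844%
R_f (intercept) = 5.49% − 0.52 × 4.5844% = 3.1061%
E(R_Paxton) = R_f + β × MRP = 3.1061% + 0.76 × 4.5844% = 6.59%

6.59%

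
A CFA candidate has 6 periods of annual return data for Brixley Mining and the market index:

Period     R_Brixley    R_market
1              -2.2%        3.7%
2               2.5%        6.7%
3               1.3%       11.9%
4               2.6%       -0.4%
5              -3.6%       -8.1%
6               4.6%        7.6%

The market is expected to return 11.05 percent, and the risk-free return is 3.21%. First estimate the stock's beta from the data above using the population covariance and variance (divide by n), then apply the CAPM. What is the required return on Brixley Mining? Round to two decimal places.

5.38%

Mean R_i = (-2.2 + 2.5 + 1.3 + 2.6 − 3.6 + 4.6) / 6 = 0.8667%
Mean R_m = (3.7 + 6.7 + 11.9 − 0.4 − 8.1 + 7.6) / 6 = 3.5667%
Σ(R_i − R̄_i)(R_m − R̄_m) = 68.6133  ⇒  Cov = 68.6133 / 6 = 11.4356
Σ(R_m − R̄_m)² = 247.3933  ⇒  Var(R_m) = 247.3933 / 6 = 41.2322
β = Cov / Var(R_m) = 11.4356 / 41.2322 = 0.2773
MRP = 11.05% − 3.21% = 7.84%
E(R) = R_f + β × MRP = 3.21% + 0.2773 × 7.84% = 5.38%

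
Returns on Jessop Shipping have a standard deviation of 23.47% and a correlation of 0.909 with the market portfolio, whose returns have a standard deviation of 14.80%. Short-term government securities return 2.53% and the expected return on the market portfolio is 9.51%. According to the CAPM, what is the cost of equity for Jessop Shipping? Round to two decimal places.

β = ρ × σ_i / σ_m = 0.909 × 23.47% / 14.80% = 1.4415
MRP = 9.51% − 2.53% = 6.98%
E(R) = 2.53% + 1.4415 × 6.98% = 12.59%

12.59%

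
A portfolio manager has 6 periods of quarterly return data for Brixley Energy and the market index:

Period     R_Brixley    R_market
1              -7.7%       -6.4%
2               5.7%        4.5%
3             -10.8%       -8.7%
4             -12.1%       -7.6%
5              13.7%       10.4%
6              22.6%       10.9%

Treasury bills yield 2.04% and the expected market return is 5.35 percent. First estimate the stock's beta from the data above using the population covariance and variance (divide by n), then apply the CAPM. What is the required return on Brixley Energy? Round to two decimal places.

Mean R_i = (-7.7 + 5.7 − 10.8 − 12.1 + 13.7 + 22.6) / 6 = 1.9000%
Mean R_m = (-6.4 + 4.5 − 8.7 − 7.6 + 10.4 + 10.9) / 6 = 0.5167%
Σ(R_i − R̄_i)(R_m − R̄_m) = 643.7800  ⇒  Cov = 643.7800 / 6 = 107.2967
Σ(R_m − R̄_m)² = 420.0283  ⇒  Var(R_m) = 420.0283 / 6 = 70.0047
β = Cov / Var(R_m) = 107.2967 / 70.0047 = 1.5327
MRP = 5.35% − 2.04% = 3.31%
E(R) = R_f + β × MRP = 2.04% + 1.5327 × 3.31% = 7.11%

7.11%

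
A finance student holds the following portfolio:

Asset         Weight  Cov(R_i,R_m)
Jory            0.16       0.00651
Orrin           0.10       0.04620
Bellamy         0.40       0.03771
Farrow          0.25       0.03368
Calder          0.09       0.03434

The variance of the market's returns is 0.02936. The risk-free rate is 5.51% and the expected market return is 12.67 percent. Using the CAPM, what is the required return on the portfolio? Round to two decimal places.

β_Jory = 0.00651 / 0.02936 = 0.2217
β_Orrin = 0.04620 / 0.02936 = 1.5736
β_Bellamy = 0.03771 / 0.02936 = 1.2844
β_Farrow = 0.03368 / 0.02936 = 1.1471
β_Calder = 0.03434 / 0.02936 = 1.1696
β_P = Σ w_i β_i = 0.16×0.2217 + 0.10×1.5736 + 0.40×1.2844 + 0.25×1.1471 + 0.09×1.1696 = 1.0986
MRP = 12.67% − 5.51% = 7.16%
E(R_P) = R_f + β_P × MRP = 5.51% + 1.0986 × 7.16% = 13.38%

13.38%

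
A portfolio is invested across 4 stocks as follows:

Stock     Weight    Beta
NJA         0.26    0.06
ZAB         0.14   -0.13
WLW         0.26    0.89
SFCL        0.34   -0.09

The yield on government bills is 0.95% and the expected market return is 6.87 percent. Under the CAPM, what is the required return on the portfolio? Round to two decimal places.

β_P = Σ w_i β_i = 0.26×0.06 + 0.14×-0.13 + 0.26×0.89 + 0.34×-0.09 = 0.1982
MRP = 6.87% − 0.95% = 5.92%
E(R_P) = R_f + β_P × MRP = 0.95% + 0.1982 × 5.92% = 2.12%

2.12%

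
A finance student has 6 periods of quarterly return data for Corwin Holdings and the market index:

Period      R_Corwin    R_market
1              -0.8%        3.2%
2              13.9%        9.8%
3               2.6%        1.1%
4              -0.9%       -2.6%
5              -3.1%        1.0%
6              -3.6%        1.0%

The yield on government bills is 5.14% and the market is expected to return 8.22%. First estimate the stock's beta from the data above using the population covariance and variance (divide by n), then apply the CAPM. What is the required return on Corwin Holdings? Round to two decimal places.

9.23%

Mean R_i = (-0.8 + 13.9 + 2.6 − 0.9 − 3.1 − 3.6) / 6 = 1.3500%
Mean R_m = (3.2 + 9.8 + 1.1 − 2.6 + 1.0 + 1.0) / 6 = 2.2500%
Σ(R_i − R̄_i)(R_m − R̄_m) = 113.9350  ⇒  Cov = 113.9350 / 6 = 18.9892
Σ(R_m − R̄_m)² = 85.8750  ⇒  Var(R_m) = 85.8750 / 6 = 14.3125
β = Cov / Var(R_m) = 18.9892 / 14.3125 = 1.3268
MRP = 8.22% − 5.14% = 3.08%
E(R) = R_f + β × MRP = 5.14% + 1.3268 × 3.08% = 9.23%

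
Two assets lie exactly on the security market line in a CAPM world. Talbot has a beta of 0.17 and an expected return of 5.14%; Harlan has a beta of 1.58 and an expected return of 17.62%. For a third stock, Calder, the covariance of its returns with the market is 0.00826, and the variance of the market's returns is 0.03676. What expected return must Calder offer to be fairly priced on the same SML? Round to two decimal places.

MRP = (17.62% − 5.14%) / (1.58 − 0.17) = 8.8511%
R_f = 5.14% − 0.17 × 8.8511% = 3.6353%
β_Calder = Cov / Var(R_m) = 0.00826 / 0.03676 = 0.2247
E(R_Calder) = R_f + β × MRP = 3.6353% + 0.2247 × 8.8511% = 5.62%

5.62%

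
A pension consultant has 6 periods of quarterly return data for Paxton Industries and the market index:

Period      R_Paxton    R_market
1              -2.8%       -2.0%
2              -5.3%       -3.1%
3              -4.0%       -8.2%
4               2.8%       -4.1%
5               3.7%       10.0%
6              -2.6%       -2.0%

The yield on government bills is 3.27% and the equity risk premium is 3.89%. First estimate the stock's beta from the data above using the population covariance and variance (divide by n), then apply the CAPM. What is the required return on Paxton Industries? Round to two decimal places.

4.78%

Mean R_i = (-2.8 − 5.3 − 4.0 + 2.8 + 3.7 − 2.6) / 6 = -1.3667%
Mean R_m = (-2.0 − 3.1 − 8.2 − 4.1 + 10.0 − 2.0) / 6 = -1.5667%
Σ(R_i − R̄_i)(R_m − R̄_m) = 72.7033  ⇒  Cov = 72.7033 / 6 = 12.1172
Σ(R_m − R̄_m)² = 186.9333  ⇒  Var(R_m) = 186.9333 / 6 = 31.1556
β = Cov / Var(R_m) = 12.1172 / 31.1556 = 0.3889
E(R) = R_f + β × MRP = 3.27% + 0.3889 × 3.89% = 4.78%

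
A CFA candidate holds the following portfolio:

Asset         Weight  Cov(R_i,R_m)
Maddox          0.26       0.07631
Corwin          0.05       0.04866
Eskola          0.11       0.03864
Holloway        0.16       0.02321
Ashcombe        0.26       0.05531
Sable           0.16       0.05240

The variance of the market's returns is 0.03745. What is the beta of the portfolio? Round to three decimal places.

β_Maddox = 0.07631 / 0.03745 = 2.0377
β_Corwin = 0.04866 / 0.03745 = 1.2993
β_Eskola = 0.03864 / 0.03745 = 1.0318
β_Holloway = 0.02321 / 0.03745 = 0.6198
β_Ashcombe = 0.05531 / 0.03745 = 1.4769
β_Sable = 0.05240 / 0.03745 = 1.3992
β_P = Σ w_i β_i = 0.26×2.0377 + 0.05×1.2993 + 0.11×1.0318 + 0.16×0.6198 + 0.26×1.4769 + 0.16×1.3992 = 1.4153

1.415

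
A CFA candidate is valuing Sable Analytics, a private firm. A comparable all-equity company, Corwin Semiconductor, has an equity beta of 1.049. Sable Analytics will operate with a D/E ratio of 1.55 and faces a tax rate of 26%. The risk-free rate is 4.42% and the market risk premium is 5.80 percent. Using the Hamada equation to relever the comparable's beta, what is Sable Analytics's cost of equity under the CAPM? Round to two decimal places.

β_L = β_U × [1 + (1 − t)(D/E)] = 1.049 × [1 + (1 − 0.26) × 1.55]
    = 1.049 × [1 + 0.74 × 1.55] = 1.049 × 2.1470 = 2.2522
E(R) = R_f + β_L × MRP = 4.42% + 2.2522 × 5.80% = 17.48%

17.48%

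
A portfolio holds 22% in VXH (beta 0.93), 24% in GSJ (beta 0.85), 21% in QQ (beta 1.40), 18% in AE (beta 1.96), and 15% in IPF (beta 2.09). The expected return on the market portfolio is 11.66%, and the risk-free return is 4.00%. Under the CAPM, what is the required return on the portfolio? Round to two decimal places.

14.49%

β_P = Σ w_i β_i = 0.22×0.93 + 0.24×0.85 + 0.21×1.40 + 0.18×1.96 + 0.15×2.09 = 1.3689
MRP = 11.66% − 4.00% = 7.66%
E(R_P) = R_f + β_P × MRP = 4.00% + 1.3689 × 7.66% = 14.49%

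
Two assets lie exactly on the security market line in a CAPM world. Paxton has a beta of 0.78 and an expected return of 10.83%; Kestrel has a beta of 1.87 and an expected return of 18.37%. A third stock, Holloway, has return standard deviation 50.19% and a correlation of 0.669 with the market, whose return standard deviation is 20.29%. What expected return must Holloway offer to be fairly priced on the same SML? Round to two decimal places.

16.88%

MRP = (18.37% − 10.83%) / (1.87 − 0.78) = 6.9174%
R_f = 10.83% − 0.78 × 6.9174% = 5.4344%
β_Holloway = ρ·σ_i/σ_m = 0.669 × 50.19 / 20.29 = 1.6549
E(R_Holloway) = R_f + β × MRP = 5.4344% + 1.6549 × 6.9174% = 16.88%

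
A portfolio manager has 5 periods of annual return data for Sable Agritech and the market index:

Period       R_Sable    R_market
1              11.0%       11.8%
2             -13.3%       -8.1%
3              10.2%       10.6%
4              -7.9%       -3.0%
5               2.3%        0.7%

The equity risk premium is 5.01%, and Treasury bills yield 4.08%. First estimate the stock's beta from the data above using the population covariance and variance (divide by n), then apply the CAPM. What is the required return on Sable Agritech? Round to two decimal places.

Mean R_i = (11.0 − 13.3 + 10.2 − 7.9 + 2.3) / 5 = 0.4600%
Mean R_m = (11.8 − 8.1 + 10.6 − 3.0 + 0.7) / 5 = 2.4000%
Σ(R_i − R̄_i)(R_m − R̄_m) = 365.4400  ⇒  Cov = 365.4400 / 5 = 73.0880
Σ(R_m − R̄_m)² = 297.9000  ⇒  Var(R_m) = 297.9000 / 5 = 59.5800
β = Cov / Var(R_m) = 73.0880 / 59.5800 = 1.2267
E(R) = R_f + β × MRP = 4.08% + 1.2267 × 5.01% = 10.23%

10.23%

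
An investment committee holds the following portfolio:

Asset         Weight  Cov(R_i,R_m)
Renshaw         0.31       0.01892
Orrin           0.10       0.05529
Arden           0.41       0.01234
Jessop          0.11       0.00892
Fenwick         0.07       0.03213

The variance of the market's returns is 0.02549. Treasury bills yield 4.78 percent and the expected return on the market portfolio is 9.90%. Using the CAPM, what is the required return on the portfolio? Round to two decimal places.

β_Renshaw = 0.01892 / 0.02549 = 0.7423
β_Orrin = 0.05529 / 0.02549 = 2.1691
β_Arden = 0.01234 / 0.02549 = 0.4841
β_Jessop = 0.00892 / 0.02549 = 0.3499
β_Fenwick = 0.03213 / 0.02549 = 1.2605
β_P = Σ w_i β_i = 0.31×0.7423 + 0.10×2.1691 + 0.41×0.4841 + 0.11×0.3499 + 0.07×1.2605 = 0.7722
MRP = 9.90% − 4.78% = 5.12%
E(R_P) = R_f + β_P × MRP = 4.78% + 0.7722 × 5.12% = 8.73%

8.73%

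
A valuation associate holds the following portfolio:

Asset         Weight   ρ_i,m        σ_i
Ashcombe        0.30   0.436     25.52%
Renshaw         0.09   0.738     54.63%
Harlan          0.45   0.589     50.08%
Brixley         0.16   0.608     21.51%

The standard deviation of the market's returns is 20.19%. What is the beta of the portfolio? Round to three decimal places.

1.106

β_Ashcombe = 0.436 × 25.52% / 20.19% = 0.5511
β_Renshaw = 0.738 × 54.63% / 20.19% = 1.9969
β_Harlan = 0.589 × 50.08% / 20.19% = 1.4610
β_Brixley = 0.608 × 21.51% / 20.19% = 0.6478
β_P = Σ w_i β_i = 0.30×0.5511 + 0.09×1.9969 + 0.45×1.4610 + 0.16×0.6478 = 1.1061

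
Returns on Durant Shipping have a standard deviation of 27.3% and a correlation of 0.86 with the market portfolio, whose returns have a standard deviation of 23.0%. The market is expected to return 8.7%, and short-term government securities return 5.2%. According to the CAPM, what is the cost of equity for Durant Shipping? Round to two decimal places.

β = ρ × σ_i / σ_m = 0.86 × 27.3% / 23.0% = 1.0208
MRP = 8.7% − 5.2% = 3.50%
E(R) = 5.2% + 1.0208 × 3.5% = 8.77%

8.77%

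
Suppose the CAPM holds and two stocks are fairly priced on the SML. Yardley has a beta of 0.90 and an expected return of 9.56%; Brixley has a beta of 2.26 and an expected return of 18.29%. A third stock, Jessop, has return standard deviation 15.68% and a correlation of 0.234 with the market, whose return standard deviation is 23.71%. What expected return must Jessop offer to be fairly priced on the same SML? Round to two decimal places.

MRP = (18.29% − 9.56%) / (2.26 − 0.90) = 6.4191%
R_f = 9.56% − 0.90 × 6.4191% = 3.7828%
β_Jessop = ρ·σ_i/σ_m = 0.234 × 15.68 / 23.71 = 0.1547
E(R_Jessop) = R_f + β × MRP = 3.7828% + 0.1547 × 6.4191% = 4.78%

4.78%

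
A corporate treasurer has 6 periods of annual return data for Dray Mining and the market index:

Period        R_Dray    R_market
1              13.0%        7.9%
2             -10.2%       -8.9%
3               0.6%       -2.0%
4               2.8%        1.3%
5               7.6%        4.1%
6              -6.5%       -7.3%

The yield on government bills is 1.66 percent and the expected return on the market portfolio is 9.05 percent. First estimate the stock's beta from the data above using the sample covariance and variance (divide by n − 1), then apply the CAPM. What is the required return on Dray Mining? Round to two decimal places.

11.37%

Mean R_i = (13.0 − 10.2 + 0.6 + 2.8 + 7.6 − 6.5) / 6 = 1.2167%
Mean R_m = (7.9 − 8.9 − 2.0 + 1.3 + 4.1 − 7.3) / 6 = -0.8167%
Σ(R_i − R̄_i)(R_m − R̄_m) = 280.4917  ⇒  Cov = 280.4917 / 5 = 56.0983
Σ(R_m − R̄_m)² = 213.4083  ⇒  Var(R_m) = 213.4083 / 5 = 42.6817
β = Cov / Var(R_m) = 56.0983 / 42.6817 = 1.3143
MRP = 9.05% − 1.66% = 7.39%
E(R) = R_f + β × MRP = 1.66% + 1.3143 × 7.39% = 11.37%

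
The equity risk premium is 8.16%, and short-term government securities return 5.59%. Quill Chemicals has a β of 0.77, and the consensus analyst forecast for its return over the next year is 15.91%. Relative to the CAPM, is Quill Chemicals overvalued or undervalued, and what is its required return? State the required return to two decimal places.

Undervalued; required return 11.87%

Required return = R_f + β·MRP = 5.59% + 0.77 × 8.16% = 11.87%
Forecast 15.91% > required 11.87% → the stock plots above the SML → undervalued.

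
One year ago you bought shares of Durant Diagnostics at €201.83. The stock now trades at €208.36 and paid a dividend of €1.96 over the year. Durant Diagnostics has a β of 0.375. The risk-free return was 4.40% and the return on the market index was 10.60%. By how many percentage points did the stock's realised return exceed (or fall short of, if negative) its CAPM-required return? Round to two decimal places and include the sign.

-2.52%

Realised HPR = (P1 + D1 − P0) / P0 = (208.36 + 1.96 − 201.83) / 201.83 = 8.49 / 201.83 = 4.2065%
MRP = 10.60% − 4.40% = 6.20%
CAPM required = R_f + β·MRP = 4.40% + 0.375 × 6.20% = 6.72500%
α = realised − required = 4.2065% − 6.72500% = -2.52%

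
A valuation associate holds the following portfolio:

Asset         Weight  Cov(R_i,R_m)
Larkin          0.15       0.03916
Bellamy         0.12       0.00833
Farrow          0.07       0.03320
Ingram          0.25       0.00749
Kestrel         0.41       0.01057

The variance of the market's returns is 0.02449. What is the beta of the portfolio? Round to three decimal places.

β_Larkin = 0.03916 / 0.02449 = 1.5990
β_Bellamy = 0.00833 / 0.02449 = 0.3401
β_Farrow = 0.03320 / 0.02449 = 1.3557
β_Ingram = 0.00749 / 0.02449 = 0.3058
β_Kestrel = 0.01057 / 0.02449 = 0.4316
β_P = Σ w_i β_i = 0.15×1.5990 + 0.12×0.3401 + 0.07×1.3557 + 0.25×0.3058 + 0.41×0.4316 = 0.6290

0.629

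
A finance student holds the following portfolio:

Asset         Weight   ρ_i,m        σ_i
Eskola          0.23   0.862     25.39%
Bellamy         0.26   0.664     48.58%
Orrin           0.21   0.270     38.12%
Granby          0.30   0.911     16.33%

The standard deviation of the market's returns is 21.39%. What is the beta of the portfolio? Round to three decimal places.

β_Eskola = 0.862 × 25.39% / 21.39% = 1.0232
β_Bellamy = 0.664 × 48.58% / 21.39% = 1.5080
β_Orrin = 0.270 × 38.12% / 21.39% = 0.4812
β_Granby = 0.911 × 16.33% / 21.39% = 0.6955
β_P = Σ w_i β_i = 0.23×1.0232 + 0.26×1.5080 + 0.21×0.4812 + 0.30×0.6955 = 0.9371

0.937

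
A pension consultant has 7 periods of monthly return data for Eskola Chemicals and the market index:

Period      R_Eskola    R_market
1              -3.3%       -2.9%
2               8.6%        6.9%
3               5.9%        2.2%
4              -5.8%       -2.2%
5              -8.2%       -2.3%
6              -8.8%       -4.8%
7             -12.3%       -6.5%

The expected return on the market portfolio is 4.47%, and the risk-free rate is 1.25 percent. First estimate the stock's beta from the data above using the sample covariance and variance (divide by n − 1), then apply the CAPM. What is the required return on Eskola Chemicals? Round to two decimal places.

6.56%

Mean R_i = (-3.3 + 8.6 + 5.9 − 5.8 − 8.2 − 8.8 − 12.3) / 7 = -3.4143%
Mean R_m = (-2.9 + 6.9 + 2.2 − 2.2 − 2.3 − 4.8 − 6.5) / 7 = -1.3714%
Σ(R_i − R̄_i)(R_m − R̄_m) = 202.9229  ⇒  Cov = 202.9229 / 6 = 33.8205
Σ(R_m − R̄_m)² = 123.1143  ⇒  Var(R_m) = 123.1143 / 6 = 20.5191
β = Cov / Var(R_m) = 33.8205 / 20.5191 = 1.6482
MRP = 4.47% − 1.25% = 3.22%
E(R) = R_f + β × MRP = 1.25% + 1.6482 × 3.22% = 6.56%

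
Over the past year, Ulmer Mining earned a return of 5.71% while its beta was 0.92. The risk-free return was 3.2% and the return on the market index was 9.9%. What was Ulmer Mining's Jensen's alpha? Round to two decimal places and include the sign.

-3.65%

Market excess return = 9.9% − 3.2% = 6.70%
CAPM benchmark = R_f + β(R_m − R_f) = 3.2% + 0.92 × 6.7% = 9.3640%
α = actual − benchmark = 5.71% − 9.3640% = -3.65%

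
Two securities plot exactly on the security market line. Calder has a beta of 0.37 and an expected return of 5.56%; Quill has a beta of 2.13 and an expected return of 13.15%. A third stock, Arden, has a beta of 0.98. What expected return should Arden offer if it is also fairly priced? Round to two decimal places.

MRP (SML slope) = (13.15% − 5.56%) / (2.13 − 0.37) = 7.59% / 1.76 = 4.3125%
R_f (intercept) = 5.56% − 0.37 × 4.3125% = 3.9644%
E(R_Arden) = R_f + β × MRP = 3.9644% + 0.98 × 4.3125% = 8.19%

8.19%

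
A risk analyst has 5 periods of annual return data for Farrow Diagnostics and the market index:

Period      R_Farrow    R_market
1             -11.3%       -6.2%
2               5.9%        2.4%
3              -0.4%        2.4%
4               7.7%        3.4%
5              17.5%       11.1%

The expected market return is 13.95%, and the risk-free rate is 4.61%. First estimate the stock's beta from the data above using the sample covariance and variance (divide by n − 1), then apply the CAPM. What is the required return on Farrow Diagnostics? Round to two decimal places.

20.31%

Mean R_i = (-11.3 + 5.9 − 0.4 + 7.7 + 17.5) / 5 = 3.8800%
Mean R_m = (-6.2 + 2.4 + 2.4 + 3.4 + 11.1) / 5 = 2.6200%
Σ(R_i − R̄_i)(R_m − R̄_m) = 252.8620  ⇒  Cov = 252.8620 / 4 = 63.2155
Σ(R_m − R̄_m)² = 150.4080  ⇒  Var(R_m) = 150.4080 / 4 = 37.6020
β = Cov / Var(R_m) = 63.2155 / 37.6020 = 1.6812
MRP = 13.95% − 4.61% = 9.34%
E(R) = R_f + β × MRP = 4.61% + 1.6812 × 9.34% = 20.31%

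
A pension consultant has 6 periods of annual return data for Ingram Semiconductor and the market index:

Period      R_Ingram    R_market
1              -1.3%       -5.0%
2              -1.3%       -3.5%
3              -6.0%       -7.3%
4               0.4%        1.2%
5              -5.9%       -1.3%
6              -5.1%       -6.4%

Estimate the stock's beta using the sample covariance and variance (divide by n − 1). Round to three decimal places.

Mean R_i = (-1.3 − 1.3 − 6.0 + 0.4 − 5.9 − 5.1) / 6 = -3.2000%
Mean R_m = (-5.0 − 3.5 − 7.3 + 1.2 − 1.3 − 6.4) / 6 = -3.7167%
Σ(R_i − R̄_i)(R_m − R̄_m) = 24.2800  ⇒  Cov = 24.2800 / 5 = 4.8560
Σ(R_m − R̄_m)² = 51.7483  ⇒  Var(R_m) = 51.7483 / 5 = 10.3497
β = Cov / Var(R_m) = 4.8560 / 10.3497 = 0.4692

0.469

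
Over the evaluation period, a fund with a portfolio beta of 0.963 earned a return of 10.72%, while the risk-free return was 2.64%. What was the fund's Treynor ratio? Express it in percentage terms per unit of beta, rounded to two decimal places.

Treynor = (R_P − R_f) / β_P = (10.72% − 2.64%) / 0.9630 = 8.08% / 0.9630 = 8.39%

8.39%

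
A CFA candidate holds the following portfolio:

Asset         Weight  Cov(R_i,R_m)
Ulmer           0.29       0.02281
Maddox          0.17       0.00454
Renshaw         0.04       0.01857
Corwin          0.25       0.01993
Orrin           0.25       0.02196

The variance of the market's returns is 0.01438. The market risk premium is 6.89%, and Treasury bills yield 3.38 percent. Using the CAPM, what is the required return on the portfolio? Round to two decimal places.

12.29%

β_Ulmer = 0.02281 / 0.01438 = 1.5862
β_Maddox = 0.00454 / 0.01438 = 0.3157
β_Renshaw = 0.01857 / 0.01438 = 1.2914
β_Corwin = 0.01993 / 0.01438 = 1.3860
β_Orrin = 0.02196 / 0.01438 = 1.5271
β_P = Σ w_i β_i = 0.29×1.5862 + 0.17×0.3157 + 0.04×1.2914 + 0.25×1.3860 + 0.25×1.5271 = 1.2936
E(R_P) = R_f + β_P × MRP = 3.38% + 1.2936 × 6.89% = 12.29%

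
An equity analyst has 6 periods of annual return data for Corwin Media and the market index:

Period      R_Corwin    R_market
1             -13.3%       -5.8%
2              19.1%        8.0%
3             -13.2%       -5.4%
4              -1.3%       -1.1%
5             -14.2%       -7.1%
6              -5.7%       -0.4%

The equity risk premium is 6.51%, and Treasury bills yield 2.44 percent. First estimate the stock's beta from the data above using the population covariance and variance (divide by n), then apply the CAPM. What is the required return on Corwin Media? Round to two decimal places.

Mean R_i = (-13.3 + 19.1 − 13.2 − 1.3 − 14.2 − 5.7) / 6 = -4.7667%
Mean R_m = (-5.8 + 8.0 − 5.4 − 1.1 − 7.1 − 0.4) / 6 = -1.9667%
Σ(R_i − R̄_i)(R_m − R̄_m) = 349.5033  ⇒  Cov = 349.5033 / 6 = 58.2506
Σ(R_m − R̄_m)² = 155.3733  ⇒  Var(R_m) = 155.3733 / 6 = 25.8956
β = Cov / Var(R_m) = 58.2506 / 25.8956 = 2.2494
E(R) = R_f + β × MRP = 2.44% + 2.2494 × 6.51% = 17.08%

17.08%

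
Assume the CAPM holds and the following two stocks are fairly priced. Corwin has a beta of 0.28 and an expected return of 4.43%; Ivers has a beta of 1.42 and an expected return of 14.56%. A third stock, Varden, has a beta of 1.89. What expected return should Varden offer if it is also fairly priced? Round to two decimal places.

MRP (SML slope) = (14.56% − 4.43%) / (1.42 − 0.28) = 10.13% / 1.14 = 8.8860%
R_f (intercept) = 4.43% − 0.28 × 8.8860% = 1.9419%
E(R_Varden) = R_f + β × MRP = 1.9419% + 1.89 × 8.8860% = 18.74%

18.74%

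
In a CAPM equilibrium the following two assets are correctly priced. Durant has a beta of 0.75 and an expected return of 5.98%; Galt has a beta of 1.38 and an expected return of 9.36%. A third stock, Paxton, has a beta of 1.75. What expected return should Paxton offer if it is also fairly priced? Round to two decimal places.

MRP (SML slope) = (9.36% − 5.98%) / (1.38 − 0.75) = 3.38% / 0.63 = 5.3651%
R_f (intercept) = 5.98% − 0.75 × 5.3651% = 1.9562%
E(R_Paxton) = R_f + β × MRP = 1.9562% + 1.75 × 5.3651% = 11.35%

11.35%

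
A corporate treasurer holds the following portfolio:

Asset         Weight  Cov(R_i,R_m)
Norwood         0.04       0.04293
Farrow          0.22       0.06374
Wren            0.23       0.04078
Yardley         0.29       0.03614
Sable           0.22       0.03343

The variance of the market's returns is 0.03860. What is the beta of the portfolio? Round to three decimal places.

1.113

β_Norwood = 0.04293 / 0.03860 = 1.1122
β_Farrow = 0.06374 / 0.03860 = 1.6513
β_Wren = 0.04078 / 0.03860 = 1.0565
β_Yardley = 0.03614 / 0.03860 = 0.9363
β_Sable = 0.03343 / 0.03860 = 0.8661
β_P = Σ w_i β_i = 0.04×1.1122 + 0.22×1.6513 + 0.23×1.0565 + 0.29×0.9363 + 0.22×0.8661 = 1.1128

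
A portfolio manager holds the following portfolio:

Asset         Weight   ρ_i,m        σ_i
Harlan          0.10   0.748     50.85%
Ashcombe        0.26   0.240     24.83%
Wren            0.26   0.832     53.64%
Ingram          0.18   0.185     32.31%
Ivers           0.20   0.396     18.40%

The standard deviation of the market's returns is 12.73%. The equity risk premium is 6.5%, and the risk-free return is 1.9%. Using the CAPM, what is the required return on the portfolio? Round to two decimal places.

β_Harlan = 0.748 × 50.85% / 12.73% = 2.9879
β_Ashcombe = 0.240 × 24.83% / 12.73% = 0.4681
β_Wren = 0.832 × 53.64% / 12.73% = 3.5058
β_Ingram = 0.185 × 32.31% / 12.73% = 0.4695
β_Ivers = 0.396 × 18.40% / 12.73% = 0.5724
β_P = Σ w_i β_i = 0.10×2.9879 + 0.26×0.4681 + 0.26×3.5058 + 0.18×0.4695 + 0.20×0.5724 = 1.5310
E(R_P) = R_f + β_P × MRP = 1.9% + 1.5310 × 6.5% = 11.85%

11.85%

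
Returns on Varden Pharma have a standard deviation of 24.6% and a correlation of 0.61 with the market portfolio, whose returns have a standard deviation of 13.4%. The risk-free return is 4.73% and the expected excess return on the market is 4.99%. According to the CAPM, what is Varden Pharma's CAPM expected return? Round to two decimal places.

10.32%

β = ρ × σ_i / σ_m = 0.61 × 24.6% / 13.4% = 1.1199
E(R) = 4.73% + 1.1199 × 4.99% = 10.32%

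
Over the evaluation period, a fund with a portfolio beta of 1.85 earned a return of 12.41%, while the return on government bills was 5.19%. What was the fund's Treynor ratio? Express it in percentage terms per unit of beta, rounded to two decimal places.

Treynor = (R_P − R_f) / β_P = (12.41% − 5.19%) / 1.8500 = 7.22% / 1.8500 = 3.90%

3.90%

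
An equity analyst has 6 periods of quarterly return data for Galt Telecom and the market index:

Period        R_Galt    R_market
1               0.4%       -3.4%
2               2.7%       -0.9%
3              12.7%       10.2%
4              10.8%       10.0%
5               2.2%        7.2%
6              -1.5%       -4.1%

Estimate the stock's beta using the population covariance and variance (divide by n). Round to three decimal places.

0.753

Mean R_i = (0.4 + 2.7 + 12.7 + 10.8 + 2.2 − 1.5) / 6 = 4.5500%
Mean R_m = (-3.4 − 0.9 + 10.2 + 10.0 + 7.2 − 4.1) / 6 = 3.1667%
Σ(R_i − R̄_i)(R_m − R̄_m) = 169.2900  ⇒  Cov = 169.2900 / 6 = 28.2150
Σ(R_m − R̄_m)² = 224.8933  ⇒  Var(R_m) = 224.8933 / 6 = 37.4822
β = Cov / Var(R_m) = 28.2150 / 37.4822 = 0.7528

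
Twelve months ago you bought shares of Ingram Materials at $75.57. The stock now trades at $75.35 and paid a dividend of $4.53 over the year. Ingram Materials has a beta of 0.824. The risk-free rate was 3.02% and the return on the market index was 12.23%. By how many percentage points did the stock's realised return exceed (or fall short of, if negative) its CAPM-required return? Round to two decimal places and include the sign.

-4.91%

Realised HPR = (P1 + D1 − P0) / P0 = (75.35 + 4.53 − 75.57) / 75.57 = 4.31 / 75.57 = 5.7033%
MRP = 12.23% − 3.02% = 9.21%
CAPM required = R_f + β·MRP = 3.02% + 0.824 × 9.21% = 10.60904%
α = realised − required = 5.7033% − 10.60904% = -4.91%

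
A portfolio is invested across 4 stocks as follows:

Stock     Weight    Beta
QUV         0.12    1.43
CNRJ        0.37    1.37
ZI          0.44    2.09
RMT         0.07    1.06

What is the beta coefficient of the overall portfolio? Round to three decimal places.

β_P = Σ w_i β_i = 0.12×1.43 + 0.37×1.37 + 0.44×2.09 + 0.07×1.06 = 1.6723

1.672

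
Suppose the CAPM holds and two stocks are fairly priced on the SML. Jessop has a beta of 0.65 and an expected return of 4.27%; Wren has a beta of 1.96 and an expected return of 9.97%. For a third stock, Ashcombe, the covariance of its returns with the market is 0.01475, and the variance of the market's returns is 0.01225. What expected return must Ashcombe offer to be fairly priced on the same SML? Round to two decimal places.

6.68%

MRP = (9.97% − 4.27%) / (1.96 − 0.65) = 4.3511%
R_f = 4.27% − 0.65 × 4.3511% = 1.4418%
β_Ashcombe = Cov / Var(R_m) = 0.01475 / 0.01225 = 1.2041
E(R_Ashcombe) = R_f + β × MRP = 1.4418% + 1.2041 × 4.3511% = 6.68%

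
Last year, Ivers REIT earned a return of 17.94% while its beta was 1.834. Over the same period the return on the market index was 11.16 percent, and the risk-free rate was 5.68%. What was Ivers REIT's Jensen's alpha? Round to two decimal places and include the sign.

Market excess return = 11.16% − 5.68% = 5.48%
CAPM benchmark = R_f + β(R_m − R_f) = 5.68% + 1.834 × 5.48% = 15.73032%
α = actual − benchmark = 17.94% − 15.73032% = +2.21%

+2.21%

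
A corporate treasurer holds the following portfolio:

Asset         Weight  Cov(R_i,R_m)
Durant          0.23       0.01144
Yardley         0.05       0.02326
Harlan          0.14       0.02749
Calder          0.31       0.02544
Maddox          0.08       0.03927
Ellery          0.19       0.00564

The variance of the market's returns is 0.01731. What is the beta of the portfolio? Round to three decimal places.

1.141

β_Durant = 0.01144 / 0.01731 = 0.6609
β_Yardley = 0.02326 / 0.01731 = 1.3437
β_Harlan = 0.02749 / 0.01731 = 1.5881
β_Calder = 0.02544 / 0.01731 = 1.4697
β_Maddox = 0.03927 / 0.01731 = 2.2686
β_Ellery = 0.00564 / 0.01731 = 0.3258
β_P = Σ w_i β_i = 0.23×0.6609 + 0.05×1.3437 + 0.14×1.5881 + 0.31×1.4697 + 0.08×2.2686 + 0.19×0.3258 = 1.1405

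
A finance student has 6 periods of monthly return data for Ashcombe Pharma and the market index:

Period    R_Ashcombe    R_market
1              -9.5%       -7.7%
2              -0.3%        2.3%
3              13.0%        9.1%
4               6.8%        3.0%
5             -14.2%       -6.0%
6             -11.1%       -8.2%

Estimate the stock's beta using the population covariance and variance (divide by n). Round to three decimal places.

1.472

Mean R_i = (-9.5 − 0.3 + 13.0 + 6.8 − 14.2 − 11.1) / 6 = -2.5500%
Mean R_m = (-7.7 + 2.3 + 9.1 + 3.0 − 6.0 − 8.2) / 6 = -1.2500%
Σ(R_i − R̄_i)(R_m − R̄_m) = 368.2550  ⇒  Cov = 368.2550 / 6 = 61.3758
Σ(R_m − R̄_m)² = 250.2550  ⇒  Var(R_m) = 250.2550 / 6 = 41.7092
β = Cov / Var(R_m) = 61.3758 / 41.7092 = 1.4715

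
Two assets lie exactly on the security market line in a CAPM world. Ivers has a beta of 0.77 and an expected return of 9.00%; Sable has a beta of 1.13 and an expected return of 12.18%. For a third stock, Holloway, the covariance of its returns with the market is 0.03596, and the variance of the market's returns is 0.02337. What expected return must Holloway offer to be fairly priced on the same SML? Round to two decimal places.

MRP = (12.18% − 9.00%) / (1.13 − 0.77) = 8.8333%
R_f = 9.00% − 0.77 × 8.8333% = 2.1984%
β_Holloway = Cov / Var(R_m) = 0.03596 / 0.02337 = 1.5387
E(R_Holloway) = R_f + β × MRP = 2.1984% + 1.5387 × 8.8333% = 15.79%

15.79%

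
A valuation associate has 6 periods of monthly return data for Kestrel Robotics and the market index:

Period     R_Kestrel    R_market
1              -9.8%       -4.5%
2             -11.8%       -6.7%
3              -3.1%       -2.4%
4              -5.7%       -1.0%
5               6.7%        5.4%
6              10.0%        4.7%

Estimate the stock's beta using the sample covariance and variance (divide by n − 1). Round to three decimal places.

Mean R_i = (-9.8 − 11.8 − 3.1 − 5.7 + 6.7 + 10.0) / 6 = -2.2833%
Mean R_m = (-4.5 − 6.7 − 2.4 − 1.0 + 5.4 + 4.7) / 6 = -0.7500%
Σ(R_i − R̄_i)(R_m − R̄_m) = 209.2050  ⇒  Cov = 209.2050 / 5 = 41.8410
Σ(R_m − R̄_m)² = 119.7750  ⇒  Var(R_m) = 119.7750 / 5 = 23.9550
β = Cov / Var(R_m) = 41.8410 / 23.9550 = 1.7466

1.747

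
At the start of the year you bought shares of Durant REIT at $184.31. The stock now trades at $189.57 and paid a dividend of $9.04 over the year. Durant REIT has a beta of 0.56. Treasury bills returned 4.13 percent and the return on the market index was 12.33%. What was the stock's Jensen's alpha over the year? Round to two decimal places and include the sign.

Realised HPR = (P1 + D1 − P0) / P0 = (189.57 + 9.04 − 184.31) / 184.31 = 14.30 / 184.31 = 7.7587%
MRP = 12.33% − 4.13% = 8.20%
CAPM required = R_f + β·MRP = 4.13% + 0.56 × 8.20% = 8.7220%
α = realised − required = 7.7587% − 8.7220% = -0.96%

-0.96%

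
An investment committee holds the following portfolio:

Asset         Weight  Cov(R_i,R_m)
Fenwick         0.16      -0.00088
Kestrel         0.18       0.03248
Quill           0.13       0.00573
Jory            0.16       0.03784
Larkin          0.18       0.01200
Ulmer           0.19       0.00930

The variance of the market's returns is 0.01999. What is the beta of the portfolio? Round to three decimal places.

0.822

β_Fenwick = -0.00088 / 0.01999 = -0.0440
β_Kestrel = 0.03248 / 0.01999 = 1.6248
β_Quill = 0.00573 / 0.01999 = 0.2866
β_Jory = 0.03784 / 0.01999 = 1.8929
β_Larkin = 0.01200 / 0.01999 = 0.6003
β_Ulmer = 0.00930 / 0.01999 = 0.4652
β_P = Σ w_i β_i = 0.16×-0.0440 + 0.18×1.6248 + 0.13×0.2866 + 0.16×1.8929 + 0.18×0.6003 + 0.19×0.4652 = 0.8220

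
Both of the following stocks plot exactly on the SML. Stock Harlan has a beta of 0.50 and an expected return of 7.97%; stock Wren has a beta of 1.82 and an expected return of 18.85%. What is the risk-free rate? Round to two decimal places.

3.85%

Both satisfy E(R) = R_f + β·MRP, so the slope of the SML is
MRP = (18.85% − 7.97%) / (1.82 − 0.50) = 10.88% / 1.32 = 8.2424%
R_f = E(R_Harlan) − β_Harlan·MRP = 7.97% − 0.50 × 8.2424% = 3.8488%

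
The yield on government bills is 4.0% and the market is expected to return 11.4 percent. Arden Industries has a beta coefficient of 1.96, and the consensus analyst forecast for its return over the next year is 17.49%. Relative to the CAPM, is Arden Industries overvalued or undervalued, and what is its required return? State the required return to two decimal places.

MRP = 11.4% − 4.0% = 7.40%
Required return = R_f + β·MRP = 4.0% + 1.96 × 7.4% = 18.50%
Forecast 17.49% < required 18.50% → the stock plots below the SML → overvalued.

Overvalued; required return 18.50%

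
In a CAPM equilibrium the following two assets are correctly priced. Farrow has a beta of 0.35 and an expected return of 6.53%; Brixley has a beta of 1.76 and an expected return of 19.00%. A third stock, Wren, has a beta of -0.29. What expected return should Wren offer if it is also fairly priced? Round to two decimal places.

0.87%

MRP (SML slope) = (19.00% − 6.53%) / (1.76 − 0.35) = 12.47% / 1.41 = 8.8440%
R_f (intercept) = 6.53% − 0.35 × 8.8440% = 3.4346%
E(R_Wren) = R_f + β × MRP = 3.4346% + -0.29 × 8.8440% = 0.87%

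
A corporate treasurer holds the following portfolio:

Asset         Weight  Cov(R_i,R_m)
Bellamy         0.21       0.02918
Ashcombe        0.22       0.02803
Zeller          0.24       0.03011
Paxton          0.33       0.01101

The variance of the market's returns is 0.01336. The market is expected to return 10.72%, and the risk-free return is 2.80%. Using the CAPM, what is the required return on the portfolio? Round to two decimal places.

β_Bellamy = 0.02918 / 0.01336 = 2.1841
β_Ashcombe = 0.02803 / 0.01336 = 2.0981
β_Zeller = 0.03011 / 0.01336 = 2.2537
β_Paxton = 0.01101 / 0.01336 = 0.8241
β_P = Σ w_i β_i = 0.21×2.1841 + 0.22×2.0981 + 0.24×2.2537 + 0.33×0.8241 = 1.7331
MRP = 10.72% − 2.80% = 7.92%
E(R_P) = R_f + β_P × MRP = 2.80% + 1.7331 × 7.92% = 16.53%

16.53%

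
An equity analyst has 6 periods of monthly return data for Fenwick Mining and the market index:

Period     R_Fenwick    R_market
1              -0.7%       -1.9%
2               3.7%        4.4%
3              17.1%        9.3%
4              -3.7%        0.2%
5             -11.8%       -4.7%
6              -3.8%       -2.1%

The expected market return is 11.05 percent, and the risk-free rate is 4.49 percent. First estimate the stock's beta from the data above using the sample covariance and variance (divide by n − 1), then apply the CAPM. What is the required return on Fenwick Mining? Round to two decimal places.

16.40%

Mean R_i = (-0.7 + 3.7 + 17.1 − 3.7 − 11.8 − 3.8) / 6 = 0.1333%
Mean R_m = (-1.9 + 4.4 + 9.3 + 0.2 − 4.7 − 2.1) / 6 = 0.8667%
Σ(R_i − R̄_i)(R_m − R̄_m) = 238.6467  ⇒  Cov = 238.6467 / 5 = 47.7293
Σ(R_m − R̄_m)² = 131.4933  ⇒  Var(R_m) = 131.4933 / 5 = 26.2987
β = Cov / Var(R_m) = 47.7293 / 26.2987 = 1.8149
MRP = 11.05% − 4.49% = 6.56%
E(R) = R_f + β × MRP = 4.49% + 1.8149 × 6.56% = 16.40%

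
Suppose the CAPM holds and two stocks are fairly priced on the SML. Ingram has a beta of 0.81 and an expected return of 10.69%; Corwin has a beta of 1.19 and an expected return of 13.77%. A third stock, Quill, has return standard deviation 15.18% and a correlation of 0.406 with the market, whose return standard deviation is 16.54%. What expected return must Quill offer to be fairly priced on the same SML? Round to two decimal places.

7.14%

MRP = (13.77% − 10.69%) / (1.19 − 0.81) = 8.1053%
R_f = 10.69% − 0.81 × 8.1053% = 4.1247%
β_Quill = ρ·σ_i/σ_m = 0.406 × 15.18 / 16.54 = 0.3726
E(R_Quill) = R_f + β × MRP = 4.1247% + 0.3726 × 8.1053% = 7.14%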